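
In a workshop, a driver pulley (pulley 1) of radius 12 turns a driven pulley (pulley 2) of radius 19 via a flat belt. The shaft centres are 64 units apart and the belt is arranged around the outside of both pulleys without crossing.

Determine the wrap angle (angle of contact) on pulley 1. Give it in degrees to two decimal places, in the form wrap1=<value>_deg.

wrap1=167.44_deg

open belt: β = asin((r2−r1)/C) = asin(7/64) = 6.2793°
wrap1 = π − 2β = 167.4414°
wrap2 = π + 2β = 192.5586°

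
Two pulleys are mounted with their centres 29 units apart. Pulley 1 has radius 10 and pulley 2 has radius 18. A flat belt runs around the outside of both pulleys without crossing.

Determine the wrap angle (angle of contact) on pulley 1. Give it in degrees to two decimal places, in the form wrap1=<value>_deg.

wrap1=147.97_deg

open belt: β = asin((r2−r1)/C) = asin(8/29) = 16.0134°
wrap1 = π − 2β = 147.9732°
wrap2 = π + 2β = 212.0268°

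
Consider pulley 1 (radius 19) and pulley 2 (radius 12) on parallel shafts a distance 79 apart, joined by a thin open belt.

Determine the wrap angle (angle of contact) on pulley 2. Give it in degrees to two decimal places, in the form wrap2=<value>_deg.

open belt: β = asin((r2−r1)/C) = asin(-7/79) = -5.0835°
wrap1 = π − 2β = 190.1670°
wrap2 = π + 2β = 169.8330°

wrap2=169.83_deg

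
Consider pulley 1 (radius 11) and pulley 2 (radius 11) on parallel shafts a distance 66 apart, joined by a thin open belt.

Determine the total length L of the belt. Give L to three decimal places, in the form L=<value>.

L=201.115

open belt: β = asin((r2−r1)/C) = asin(0/66) = 0.0000°
wrap1 = π − 2β = 180.0000°
wrap2 = π + 2β = 180.0000°
tangent length = C·cosβ = 66.0000
L = r1·wrap1 + r2·wrap2 + 2·C·cosβ = 11·3.1416 + 11·3.1416 + 2·66.0000 = 201.1150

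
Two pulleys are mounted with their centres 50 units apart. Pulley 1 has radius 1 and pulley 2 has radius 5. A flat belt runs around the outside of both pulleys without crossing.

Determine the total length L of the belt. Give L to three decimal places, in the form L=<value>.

open belt: β = asin((r2−r1)/C) = asin(4/50) = 4.5886°
wrap1 = π − 2β = 170.8229°
wrap2 = π + 2β = 189.1771°
tangent length = C·cosβ = 49.8397
L = r1·wrap1 + r2·wrap2 + 2·C·cosβ = 1·2.9814 + 5·3.3018 + 2·49.8397 = 119.1697

L=119.170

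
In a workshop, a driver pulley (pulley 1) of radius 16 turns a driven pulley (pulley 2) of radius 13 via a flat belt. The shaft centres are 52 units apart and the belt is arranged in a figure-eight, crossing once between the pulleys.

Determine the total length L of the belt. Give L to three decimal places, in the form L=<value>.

L=211.744

crossed belt: β = asin((r1+r2)/C) = asin(29/52) = 33.8964°
wrap1 = wrap2 = π + 2β = 247.7927°
tangent length = C·cosβ = 43.1625
L = (r1+r2)·wrap + 2·C·cosβ = 29·4.3248 + 2·43.1625 = 211.7441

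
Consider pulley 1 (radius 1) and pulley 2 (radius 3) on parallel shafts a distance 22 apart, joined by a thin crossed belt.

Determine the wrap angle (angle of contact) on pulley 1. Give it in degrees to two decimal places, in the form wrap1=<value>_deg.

crossed belt: β = asin((r1+r2)/C) = asin(4/22) = 10.4757°
wrap1 = wrap2 = π + 2β = 200.9514°

wrap1=200.95_deg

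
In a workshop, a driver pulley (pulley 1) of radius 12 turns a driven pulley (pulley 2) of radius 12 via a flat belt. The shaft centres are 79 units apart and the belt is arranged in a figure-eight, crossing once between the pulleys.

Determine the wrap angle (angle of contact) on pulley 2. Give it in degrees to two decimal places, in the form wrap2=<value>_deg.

wrap2=215.37_deg

crossed belt: β = asin((r1+r2)/C) = asin(24/79) = 17.6858°
wrap1 = wrap2 = π + 2β = 215.3717°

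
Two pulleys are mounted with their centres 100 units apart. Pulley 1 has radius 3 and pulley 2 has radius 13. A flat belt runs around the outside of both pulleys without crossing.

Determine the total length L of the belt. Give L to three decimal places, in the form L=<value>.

L=251.266

open belt: β = asin((r2−r1)/C) = asin(10/100) = 5.7392°
wrap1 = π − 2β = 168.5217°
wrap2 = π + 2β = 191.4783°
tangent length = C·cosβ = 99.4987
L = r1·wrap1 + r2·wrap2 + 2·C·cosβ = 3·2.9413 + 13·3.3419 + 2·99.4987 = 251.2663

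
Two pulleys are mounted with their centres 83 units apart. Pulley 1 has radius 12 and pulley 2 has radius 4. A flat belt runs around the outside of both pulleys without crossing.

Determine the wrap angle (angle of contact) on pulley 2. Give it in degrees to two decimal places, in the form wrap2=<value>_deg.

open belt: β = asin((r2−r1)/C) = asin(-8/83) = -5.5311°
wrap1 = π − 2β = 191.0621°
wrap2 = π + 2β = 168.9379°

wrap2=168.94_deg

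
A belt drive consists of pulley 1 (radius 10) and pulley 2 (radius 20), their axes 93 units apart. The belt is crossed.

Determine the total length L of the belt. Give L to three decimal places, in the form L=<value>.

L=290.012

crossed belt: β = asin((r1+r2)/C) = asin(30/93) = 18.8191°
wrap1 = wrap2 = π + 2β = 217.6381°
tangent length = C·cosβ = 88.0284
L = (r1+r2)·wrap + 2·C·cosβ = 30·3.7985 + 2·88.0284 = 290.0119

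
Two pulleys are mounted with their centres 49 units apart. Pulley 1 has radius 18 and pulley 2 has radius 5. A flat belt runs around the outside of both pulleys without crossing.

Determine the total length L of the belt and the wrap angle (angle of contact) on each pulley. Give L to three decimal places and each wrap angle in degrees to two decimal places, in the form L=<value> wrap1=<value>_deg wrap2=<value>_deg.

L=173.726 wrap1=210.77_deg wrap2=149.23_deg

open belt: β = asin((r2−r1)/C) = asin(-13/49) = -15.3851°
wrap1 = π − 2β = 210.7703°
wrap2 = π + 2β = 149.2297°
tangent length = C·cosβ = 47.2440
L = r1·wrap1 + r2·wrap2 + 2·C·cosβ = 18·3.6786 + 5·2.6045 + 2·47.2440 = 173.7263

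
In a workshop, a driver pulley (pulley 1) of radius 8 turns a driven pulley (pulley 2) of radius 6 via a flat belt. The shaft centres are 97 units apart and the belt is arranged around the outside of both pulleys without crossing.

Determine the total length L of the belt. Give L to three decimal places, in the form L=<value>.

open belt: β = asin((r2−r1)/C) = asin(-2/97) = -1.1814°
wrap1 = π − 2β = 182.3629°
wrap2 = π + 2β = 177.6371°
tangent length = C·cosβ = 96.9794
L = r1·wrap1 + r2·wrap2 + 2·C·cosβ = 8·3.1828 + 6·3.1004 + 2·96.9794 = 238.0235

L=238.024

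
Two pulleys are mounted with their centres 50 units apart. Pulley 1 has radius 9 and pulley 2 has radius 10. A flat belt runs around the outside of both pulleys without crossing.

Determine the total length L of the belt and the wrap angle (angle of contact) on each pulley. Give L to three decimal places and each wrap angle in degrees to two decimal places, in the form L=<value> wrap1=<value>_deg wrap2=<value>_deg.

L=159.710 wrap1=177.71_deg wrap2=182.29_deg

open belt: β = asin((r2−r1)/C) = asin(1/50) = 1.1460°
wrap1 = π − 2β = 177.7080°
wrap2 = π + 2β = 182.2920°
tangent length = C·cosβ = 49.9900
L = r1·wrap1 + r2·wrap2 + 2·C·cosβ = 9·3.1016 + 10·3.1816 + 2·49.9900 = 159.7103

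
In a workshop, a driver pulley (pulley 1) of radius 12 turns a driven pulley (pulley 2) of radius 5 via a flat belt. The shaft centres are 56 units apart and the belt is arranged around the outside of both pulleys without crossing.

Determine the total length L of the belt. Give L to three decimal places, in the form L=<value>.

open belt: β = asin((r2−r1)/C) = asin(-7/56) = -7.1808°
wrap1 = π − 2β = 194.3615°
wrap2 = π + 2β = 165.6385°
tangent length = C·cosβ = 55.5608
L = r1·wrap1 + r2·wrap2 + 2·C·cosβ = 12·3.3922 + 5·2.8909 + 2·55.5608 = 166.2832

L=166.283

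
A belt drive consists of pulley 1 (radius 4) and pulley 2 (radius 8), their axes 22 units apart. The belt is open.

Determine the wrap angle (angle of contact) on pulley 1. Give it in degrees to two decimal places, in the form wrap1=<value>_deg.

wrap1=159.05_deg

open belt: β = asin((r2−r1)/C) = asin(4/22) = 10.4757°
wrap1 = π − 2β = 159.0486°
wrap2 = π + 2β = 200.9514°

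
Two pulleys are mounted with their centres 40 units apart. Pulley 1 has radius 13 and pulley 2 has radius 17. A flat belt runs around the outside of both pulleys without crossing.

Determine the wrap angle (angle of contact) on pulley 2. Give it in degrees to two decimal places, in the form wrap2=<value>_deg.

open belt: β = asin((r2−r1)/C) = asin(4/40) = 5.7392°
wrap1 = π − 2β = 168.5217°
wrap2 = π + 2β = 191.4783°

wrap2=191.48_deg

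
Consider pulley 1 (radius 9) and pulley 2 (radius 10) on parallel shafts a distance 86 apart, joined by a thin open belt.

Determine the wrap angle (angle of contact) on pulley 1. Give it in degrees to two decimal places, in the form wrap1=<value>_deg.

open belt: β = asin((r2−r1)/C) = asin(1/86) = 0.6662°
wrap1 = π − 2β = 178.6675°
wrap2 = π + 2β = 181.3325°

wrap1=178.67_deg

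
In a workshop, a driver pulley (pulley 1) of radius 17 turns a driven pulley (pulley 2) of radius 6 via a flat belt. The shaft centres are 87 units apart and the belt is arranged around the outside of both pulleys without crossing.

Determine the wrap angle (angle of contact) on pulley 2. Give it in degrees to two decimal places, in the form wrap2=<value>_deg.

open belt: β = asin((r2−r1)/C) = asin(-11/87) = -7.2637°
wrap1 = π − 2β = 194.5275°
wrap2 = π + 2β = 165.4725°

wrap2=165.47_deg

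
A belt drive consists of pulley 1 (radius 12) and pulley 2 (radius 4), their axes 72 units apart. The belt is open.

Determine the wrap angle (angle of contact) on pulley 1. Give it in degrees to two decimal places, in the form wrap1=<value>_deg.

wrap1=192.76_deg

open belt: β = asin((r2−r1)/C) = asin(-8/72) = -6.3794°
wrap1 = π − 2β = 192.7587°
wrap2 = π + 2β = 167.2413°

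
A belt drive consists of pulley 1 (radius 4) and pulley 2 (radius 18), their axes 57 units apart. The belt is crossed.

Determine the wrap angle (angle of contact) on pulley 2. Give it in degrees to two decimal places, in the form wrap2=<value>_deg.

wrap2=225.41_deg

crossed belt: β = asin((r1+r2)/C) = asin(22/57) = 22.7037°
wrap1 = wrap2 = π + 2β = 225.4073°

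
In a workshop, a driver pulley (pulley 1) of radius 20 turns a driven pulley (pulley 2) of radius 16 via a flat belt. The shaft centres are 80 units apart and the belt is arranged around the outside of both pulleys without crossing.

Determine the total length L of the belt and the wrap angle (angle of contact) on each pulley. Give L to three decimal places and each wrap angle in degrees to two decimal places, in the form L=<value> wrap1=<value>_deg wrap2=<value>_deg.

open belt: β = asin((r2−r1)/C) = asin(-4/80) = -2.8660°
wrap1 = π − 2β = 185.7320°
wrap2 = π + 2β = 174.2680°
tangent length = C·cosβ = 79.8999
L = r1·wrap1 + r2·wrap2 + 2·C·cosβ = 20·3.2416 + 16·3.0416 + 2·79.8999 = 273.2974

L=273.297 wrap1=185.73_deg wrap2=174.27_deg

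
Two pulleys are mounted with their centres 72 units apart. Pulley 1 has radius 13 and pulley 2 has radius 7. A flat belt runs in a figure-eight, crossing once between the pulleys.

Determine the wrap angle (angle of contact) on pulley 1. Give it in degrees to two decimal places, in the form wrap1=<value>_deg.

crossed belt: β = asin((r1+r2)/C) = asin(20/72) = 16.1276°
wrap1 = wrap2 = π + 2β = 212.2552°

wrap1=212.26_deg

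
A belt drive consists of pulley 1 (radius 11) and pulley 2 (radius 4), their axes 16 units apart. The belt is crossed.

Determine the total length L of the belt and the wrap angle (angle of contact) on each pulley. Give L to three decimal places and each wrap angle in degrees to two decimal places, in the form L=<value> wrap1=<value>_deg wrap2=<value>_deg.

crossed belt: β = asin((r1+r2)/C) = asin(15/16) = 69.6359°
wrap1 = wrap2 = π + 2β = 319.2717°
tangent length = C·cosβ = 5.5678
L = (r1+r2)·wrap + 2·C·cosβ = 15·5.5723 + 2·5.5678 = 94.7207

L=94.721 wrap1=319.27_deg wrap2=319.27_deg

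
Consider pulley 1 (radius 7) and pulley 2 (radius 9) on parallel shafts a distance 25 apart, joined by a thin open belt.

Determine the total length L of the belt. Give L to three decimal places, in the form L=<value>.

L=100.426

open belt: β = asin((r2−r1)/C) = asin(2/25) = 4.5886°
wrap1 = π − 2β = 170.8229°
wrap2 = π + 2β = 189.1771°
tangent length = C·cosβ = 24.9199
L = r1·wrap1 + r2·wrap2 + 2·C·cosβ = 7·2.9814 + 9·3.3018 + 2·24.9199 = 100.4256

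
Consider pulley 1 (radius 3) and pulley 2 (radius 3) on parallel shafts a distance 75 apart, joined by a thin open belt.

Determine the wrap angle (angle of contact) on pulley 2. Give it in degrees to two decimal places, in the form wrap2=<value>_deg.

open belt: β = asin((r2−r1)/C) = asin(0/75) = 0.0000°
wrap1 = π − 2β = 180.0000°
wrap2 = π + 2β = 180.0000°

wrap2=180.00_deg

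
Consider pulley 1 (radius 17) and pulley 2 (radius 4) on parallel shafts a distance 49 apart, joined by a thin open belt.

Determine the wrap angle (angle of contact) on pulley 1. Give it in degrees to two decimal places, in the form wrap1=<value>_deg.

open belt: β = asin((r2−r1)/C) = asin(-13/49) = -15.3851°
wrap1 = π − 2β = 210.7703°
wrap2 = π + 2β = 149.2297°

wrap1=210.77_deg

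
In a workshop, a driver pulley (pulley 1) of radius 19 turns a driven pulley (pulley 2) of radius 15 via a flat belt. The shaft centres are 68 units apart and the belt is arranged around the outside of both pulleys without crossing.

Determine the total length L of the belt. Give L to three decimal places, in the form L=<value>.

L=243.050

open belt: β = asin((r2−r1)/C) = asin(-4/68) = -3.3723°
wrap1 = π − 2β = 186.7446°
wrap2 = π + 2β = 173.2554°
tangent length = C·cosβ = 67.8823
L = r1·wrap1 + r2·wrap2 + 2·C·cosβ = 19·3.2593 + 15·3.0239 + 2·67.8823 = 243.0495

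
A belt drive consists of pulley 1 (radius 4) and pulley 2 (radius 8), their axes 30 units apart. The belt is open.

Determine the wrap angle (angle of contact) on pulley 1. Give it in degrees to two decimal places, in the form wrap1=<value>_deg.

open belt: β = asin((r2−r1)/C) = asin(4/30) = 7.6623°
wrap1 = π − 2β = 164.6755°
wrap2 = π + 2β = 195.3245°

wrap1=164.68_deg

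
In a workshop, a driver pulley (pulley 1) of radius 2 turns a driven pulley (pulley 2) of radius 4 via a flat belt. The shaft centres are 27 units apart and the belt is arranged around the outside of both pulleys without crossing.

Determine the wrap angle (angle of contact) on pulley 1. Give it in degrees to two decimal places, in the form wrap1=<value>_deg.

open belt: β = asin((r2−r1)/C) = asin(2/27) = 4.2480°
wrap1 = π − 2β = 171.5040°
wrap2 = π + 2β = 188.4960°

wrap1=171.50_deg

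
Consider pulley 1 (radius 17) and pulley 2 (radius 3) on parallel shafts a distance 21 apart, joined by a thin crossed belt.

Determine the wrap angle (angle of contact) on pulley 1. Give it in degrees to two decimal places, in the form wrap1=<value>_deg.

crossed belt: β = asin((r1+r2)/C) = asin(20/21) = 72.2472°
wrap1 = wrap2 = π + 2β = 324.4944°

wrap1=324.49_deg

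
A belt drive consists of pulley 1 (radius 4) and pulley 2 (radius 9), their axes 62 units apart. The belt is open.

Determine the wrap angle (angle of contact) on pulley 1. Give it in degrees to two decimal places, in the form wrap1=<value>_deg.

wrap1=170.75_deg

open belt: β = asin((r2−r1)/C) = asin(5/62) = 4.6257°
wrap1 = π − 2β = 170.7487°
wrap2 = π + 2β = 189.2513°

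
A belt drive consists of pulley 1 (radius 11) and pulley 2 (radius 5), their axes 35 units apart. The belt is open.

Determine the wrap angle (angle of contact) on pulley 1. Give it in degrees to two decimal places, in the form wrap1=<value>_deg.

wrap1=199.74_deg

open belt: β = asin((r2−r1)/C) = asin(-6/35) = -9.8709°
wrap1 = π − 2β = 199.7418°
wrap2 = π + 2β = 160.2582°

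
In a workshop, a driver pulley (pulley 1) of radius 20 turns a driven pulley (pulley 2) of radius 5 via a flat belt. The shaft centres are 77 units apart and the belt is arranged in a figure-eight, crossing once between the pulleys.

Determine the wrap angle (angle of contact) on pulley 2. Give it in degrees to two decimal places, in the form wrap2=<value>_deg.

wrap2=217.89_deg

crossed belt: β = asin((r1+r2)/C) = asin(25/77) = 18.9459°
wrap1 = wrap2 = π + 2β = 217.8918°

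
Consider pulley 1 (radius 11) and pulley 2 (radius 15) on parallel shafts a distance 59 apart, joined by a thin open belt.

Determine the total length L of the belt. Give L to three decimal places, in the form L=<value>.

L=199.953

open belt: β = asin((r2−r1)/C) = asin(4/59) = 3.8874°
wrap1 = π − 2β = 172.2251°
wrap2 = π + 2β = 187.7749°
tangent length = C·cosβ = 58.8643
L = r1·wrap1 + r2·wrap2 + 2·C·cosβ = 11·3.0059 + 15·3.2773 + 2·58.8643 = 199.9527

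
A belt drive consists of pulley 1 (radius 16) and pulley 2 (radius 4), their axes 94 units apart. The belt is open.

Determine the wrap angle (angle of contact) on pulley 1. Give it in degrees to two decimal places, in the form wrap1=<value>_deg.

open belt: β = asin((r2−r1)/C) = asin(-12/94) = -7.3344°
wrap1 = π − 2β = 194.6687°
wrap2 = π + 2β = 165.3313°

wrap1=194.67_deg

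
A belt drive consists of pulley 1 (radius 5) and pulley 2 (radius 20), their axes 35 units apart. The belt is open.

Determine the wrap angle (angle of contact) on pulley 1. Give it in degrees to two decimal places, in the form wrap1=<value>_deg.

open belt: β = asin((r2−r1)/C) = asin(15/35) = 25.3769°
wrap1 = π − 2β = 129.2461°
wrap2 = π + 2β = 230.7539°

wrap1=129.25_deg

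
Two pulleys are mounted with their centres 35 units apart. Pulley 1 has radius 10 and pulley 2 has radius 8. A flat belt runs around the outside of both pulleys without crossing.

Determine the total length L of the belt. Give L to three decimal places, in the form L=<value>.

L=126.663

open belt: β = asin((r2−r1)/C) = asin(-2/35) = -3.2758°
wrap1 = π − 2β = 186.5517°
wrap2 = π + 2β = 173.4483°
tangent length = C·cosβ = 34.9428
L = r1·wrap1 + r2·wrap2 + 2·C·cosβ = 10·3.2559 + 8·3.0272 + 2·34.9428 = 126.6630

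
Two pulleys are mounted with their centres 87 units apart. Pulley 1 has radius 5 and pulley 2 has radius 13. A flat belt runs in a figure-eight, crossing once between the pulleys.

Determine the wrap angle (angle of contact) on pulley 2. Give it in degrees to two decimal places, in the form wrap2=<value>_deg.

crossed belt: β = asin((r1+r2)/C) = asin(18/87) = 11.9405°
wrap1 = wrap2 = π + 2β = 203.8811°

wrap2=203.88_deg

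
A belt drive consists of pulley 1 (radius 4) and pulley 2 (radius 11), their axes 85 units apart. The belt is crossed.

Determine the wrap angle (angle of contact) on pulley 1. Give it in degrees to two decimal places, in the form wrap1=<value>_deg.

wrap1=200.33_deg

crossed belt: β = asin((r1+r2)/C) = asin(15/85) = 10.1642°
wrap1 = wrap2 = π + 2β = 200.3285°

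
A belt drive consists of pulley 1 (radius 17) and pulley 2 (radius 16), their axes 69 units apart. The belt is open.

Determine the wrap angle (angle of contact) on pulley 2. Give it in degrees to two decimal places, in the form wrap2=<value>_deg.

open belt: β = asin((r2−r1)/C) = asin(-1/69) = -0.8304°
wrap1 = π − 2β = 181.6608°
wrap2 = π + 2β = 178.3392°

wrap2=178.34_deg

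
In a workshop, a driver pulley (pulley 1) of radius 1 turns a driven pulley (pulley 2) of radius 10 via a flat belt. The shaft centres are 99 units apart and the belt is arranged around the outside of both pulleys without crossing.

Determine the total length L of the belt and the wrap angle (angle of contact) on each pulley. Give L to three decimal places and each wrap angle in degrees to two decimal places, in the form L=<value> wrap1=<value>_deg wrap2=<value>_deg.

open belt: β = asin((r2−r1)/C) = asin(9/99) = 5.2159°
wrap1 = π − 2β = 169.5682°
wrap2 = π + 2β = 190.4318°
tangent length = C·cosβ = 98.5901
L = r1·wrap1 + r2·wrap2 + 2·C·cosβ = 1·2.9595 + 10·3.3237 + 2·98.5901 = 233.3763

L=233.376 wrap1=169.57_deg wrap2=190.43_deg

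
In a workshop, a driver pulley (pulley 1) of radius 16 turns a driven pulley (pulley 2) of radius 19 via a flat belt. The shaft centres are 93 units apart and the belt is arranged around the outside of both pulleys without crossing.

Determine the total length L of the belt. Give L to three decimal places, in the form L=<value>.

open belt: β = asin((r2−r1)/C) = asin(3/93) = 1.8486°
wrap1 = π − 2β = 176.3029°
wrap2 = π + 2β = 183.6971°
tangent length = C·cosβ = 92.9516
L = r1·wrap1 + r2·wrap2 + 2·C·cosβ = 16·3.0771 + 19·3.2061 + 2·92.9516 = 296.0525

L=296.053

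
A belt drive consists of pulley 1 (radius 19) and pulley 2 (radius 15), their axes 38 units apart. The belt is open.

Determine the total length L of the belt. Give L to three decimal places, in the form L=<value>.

L=183.236

open belt: β = asin((r2−r1)/C) = asin(-4/38) = -6.0423°
wrap1 = π − 2β = 192.0847°
wrap2 = π + 2β = 167.9153°
tangent length = C·cosβ = 37.7889
L = r1·wrap1 + r2·wrap2 + 2·C·cosβ = 19·3.3525 + 15·2.9307 + 2·37.7889 = 183.2356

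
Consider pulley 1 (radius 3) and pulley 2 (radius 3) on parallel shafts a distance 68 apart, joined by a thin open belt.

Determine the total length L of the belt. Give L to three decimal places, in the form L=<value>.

open belt: β = asin((r2−r1)/C) = asin(0/68) = 0.0000°
wrap1 = π − 2β = 180.0000°
wrap2 = π + 2β = 180.0000°
tangent length = C·cosβ = 68.0000
L = r1·wrap1 + r2·wrap2 + 2·C·cosβ = 3·3.1416 + 3·3.1416 + 2·68.0000 = 154.8496

L=154.850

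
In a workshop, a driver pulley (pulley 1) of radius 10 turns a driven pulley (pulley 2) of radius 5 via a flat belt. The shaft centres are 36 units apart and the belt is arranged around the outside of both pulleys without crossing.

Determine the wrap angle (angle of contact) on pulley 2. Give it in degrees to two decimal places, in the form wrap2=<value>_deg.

open belt: β = asin((r2−r1)/C) = asin(-5/36) = -7.9836°
wrap1 = π − 2β = 195.9671°
wrap2 = π + 2β = 164.0329°

wrap2=164.03_deg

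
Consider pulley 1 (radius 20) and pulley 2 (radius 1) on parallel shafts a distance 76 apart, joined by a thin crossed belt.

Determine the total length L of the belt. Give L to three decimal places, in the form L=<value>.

L=223.814

crossed belt: β = asin((r1+r2)/C) = asin(21/76) = 16.0404°
wrap1 = wrap2 = π + 2β = 212.0809°
tangent length = C·cosβ = 73.0411
L = (r1+r2)·wrap + 2·C·cosβ = 21·3.7015 + 2·73.0411 = 223.8139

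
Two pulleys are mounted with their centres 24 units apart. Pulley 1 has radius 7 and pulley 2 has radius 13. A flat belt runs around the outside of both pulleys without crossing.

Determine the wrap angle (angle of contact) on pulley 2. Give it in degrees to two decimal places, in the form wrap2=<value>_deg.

open belt: β = asin((r2−r1)/C) = asin(6/24) = 14.4775°
wrap1 = π − 2β = 151.0450°
wrap2 = π + 2β = 208.9550°

wrap2=208.96_deg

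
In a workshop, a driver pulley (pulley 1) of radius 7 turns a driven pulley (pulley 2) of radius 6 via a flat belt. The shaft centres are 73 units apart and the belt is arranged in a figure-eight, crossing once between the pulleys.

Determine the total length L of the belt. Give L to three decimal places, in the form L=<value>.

L=189.162

crossed belt: β = asin((r1+r2)/C) = asin(13/73) = 10.2581°
wrap1 = wrap2 = π + 2β = 200.5161°
tangent length = C·cosβ = 71.8331
L = (r1+r2)·wrap + 2·C·cosβ = 13·3.4997 + 2·71.8331 = 189.1620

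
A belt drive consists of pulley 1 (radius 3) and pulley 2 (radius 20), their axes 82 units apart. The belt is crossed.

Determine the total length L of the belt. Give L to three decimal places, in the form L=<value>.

L=242.751

crossed belt: β = asin((r1+r2)/C) = asin(23/82) = 16.2893°
wrap1 = wrap2 = π + 2β = 212.5786°
tangent length = C·cosβ = 78.7083
L = (r1+r2)·wrap + 2·C·cosβ = 23·3.7102 + 2·78.7083 = 242.7512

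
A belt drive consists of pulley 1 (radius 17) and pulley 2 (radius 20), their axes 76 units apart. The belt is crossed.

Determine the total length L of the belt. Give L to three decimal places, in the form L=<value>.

L=286.636

crossed belt: β = asin((r1+r2)/C) = asin(37/76) = 29.1332°
wrap1 = wrap2 = π + 2β = 238.2665°
tangent length = C·cosβ = 66.3852
L = (r1+r2)·wrap + 2·C·cosβ = 37·4.1585 + 2·66.3852 = 286.6362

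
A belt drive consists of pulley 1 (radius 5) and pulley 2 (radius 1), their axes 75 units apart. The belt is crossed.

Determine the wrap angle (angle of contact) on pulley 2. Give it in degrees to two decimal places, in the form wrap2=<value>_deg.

wrap2=189.18_deg

crossed belt: β = asin((r1+r2)/C) = asin(6/75) = 4.5886°
wrap1 = wrap2 = π + 2β = 189.1771°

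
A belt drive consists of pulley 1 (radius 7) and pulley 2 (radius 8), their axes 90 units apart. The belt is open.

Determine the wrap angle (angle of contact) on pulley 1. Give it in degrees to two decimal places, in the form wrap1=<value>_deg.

wrap1=178.73_deg

open belt: β = asin((r2−r1)/C) = asin(1/90) = 0.6366°
wrap1 = π − 2β = 178.7267°
wrap2 = π + 2β = 181.2733°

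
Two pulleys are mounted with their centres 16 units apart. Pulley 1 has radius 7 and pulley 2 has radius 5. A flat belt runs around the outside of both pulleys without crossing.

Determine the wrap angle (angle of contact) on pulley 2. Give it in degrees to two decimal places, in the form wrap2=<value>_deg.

open belt: β = asin((r2−r1)/C) = asin(-2/16) = -7.1808°
wrap1 = π − 2β = 194.3615°
wrap2 = π + 2β = 165.6385°

wrap2=165.64_deg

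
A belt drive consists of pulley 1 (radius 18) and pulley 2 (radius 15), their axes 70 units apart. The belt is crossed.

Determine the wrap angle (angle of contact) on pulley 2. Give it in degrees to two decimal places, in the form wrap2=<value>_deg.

wrap2=236.25_deg

crossed belt: β = asin((r1+r2)/C) = asin(33/70) = 28.1271°
wrap1 = wrap2 = π + 2β = 236.2541°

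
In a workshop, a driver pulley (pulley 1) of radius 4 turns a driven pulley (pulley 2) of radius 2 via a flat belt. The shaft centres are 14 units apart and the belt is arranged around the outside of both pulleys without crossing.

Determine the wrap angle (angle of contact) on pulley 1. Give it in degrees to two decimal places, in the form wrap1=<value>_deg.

open belt: β = asin((r2−r1)/C) = asin(-2/14) = -8.2132°
wrap1 = π − 2β = 196.4264°
wrap2 = π + 2β = 163.5736°

wrap1=196.43_deg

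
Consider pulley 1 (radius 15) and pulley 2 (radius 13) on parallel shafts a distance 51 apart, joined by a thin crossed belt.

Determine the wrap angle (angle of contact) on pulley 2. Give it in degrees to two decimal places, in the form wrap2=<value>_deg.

crossed belt: β = asin((r1+r2)/C) = asin(28/51) = 33.2998°
wrap1 = wrap2 = π + 2β = 246.5996°

wrap2=246.60_deg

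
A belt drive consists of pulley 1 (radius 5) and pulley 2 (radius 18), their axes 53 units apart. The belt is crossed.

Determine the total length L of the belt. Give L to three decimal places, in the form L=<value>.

crossed belt: β = asin((r1+r2)/C) = asin(23/53) = 25.7193°
wrap1 = wrap2 = π + 2β = 231.4386°
tangent length = C·cosβ = 47.7493
L = (r1+r2)·wrap + 2·C·cosβ = 23·4.0394 + 2·47.7493 = 188.4041

L=188.404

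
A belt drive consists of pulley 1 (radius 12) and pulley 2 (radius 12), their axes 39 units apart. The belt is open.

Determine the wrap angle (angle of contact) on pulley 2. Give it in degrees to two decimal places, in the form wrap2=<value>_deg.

wrap2=180.00_deg

open belt: β = asin((r2−r1)/C) = asin(0/39) = 0.0000°
wrap1 = π − 2β = 180.0000°
wrap2 = π + 2β = 180.0000°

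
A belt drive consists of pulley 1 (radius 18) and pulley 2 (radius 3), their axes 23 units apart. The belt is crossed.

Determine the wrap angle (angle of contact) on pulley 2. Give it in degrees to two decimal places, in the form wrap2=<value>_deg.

wrap2=311.86_deg

crossed belt: β = asin((r1+r2)/C) = asin(21/23) = 65.9294°
wrap1 = wrap2 = π + 2β = 311.8588°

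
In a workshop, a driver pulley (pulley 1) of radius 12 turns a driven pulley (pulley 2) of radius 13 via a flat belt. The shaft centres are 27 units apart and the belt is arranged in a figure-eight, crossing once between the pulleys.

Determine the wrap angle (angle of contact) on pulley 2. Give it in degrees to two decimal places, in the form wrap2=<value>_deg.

wrap2=315.62_deg

crossed belt: β = asin((r1+r2)/C) = asin(25/27) = 67.8084°
wrap1 = wrap2 = π + 2β = 315.6168°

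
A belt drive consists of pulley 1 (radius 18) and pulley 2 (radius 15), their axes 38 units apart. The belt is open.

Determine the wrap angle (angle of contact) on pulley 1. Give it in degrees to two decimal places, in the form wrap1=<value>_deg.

open belt: β = asin((r2−r1)/C) = asin(-3/38) = -4.5281°
wrap1 = π − 2β = 189.0561°
wrap2 = π + 2β = 170.9439°

wrap1=189.06_deg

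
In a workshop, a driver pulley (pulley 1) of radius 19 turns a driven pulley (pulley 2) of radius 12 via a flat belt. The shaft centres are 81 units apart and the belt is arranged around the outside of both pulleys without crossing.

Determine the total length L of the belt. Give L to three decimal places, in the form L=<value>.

L=259.995

open belt: β = asin((r2−r1)/C) = asin(-7/81) = -4.9577°
wrap1 = π − 2β = 189.9153°
wrap2 = π + 2β = 170.0847°
tangent length = C·cosβ = 80.6970
L = r1·wrap1 + r2·wrap2 + 2·C·cosβ = 19·3.3146 + 12·2.9685 + 2·80.6970 = 259.9947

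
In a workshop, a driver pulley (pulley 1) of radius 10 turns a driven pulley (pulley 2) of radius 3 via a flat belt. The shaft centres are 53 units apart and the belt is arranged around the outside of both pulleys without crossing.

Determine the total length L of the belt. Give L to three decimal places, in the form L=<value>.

L=147.767

open belt: β = asin((r2−r1)/C) = asin(-7/53) = -7.5895°
wrap1 = π − 2β = 195.1791°
wrap2 = π + 2β = 164.8209°
tangent length = C·cosβ = 52.5357
L = r1·wrap1 + r2·wrap2 + 2·C·cosβ = 10·3.4065 + 3·2.8767 + 2·52.5357 = 147.7666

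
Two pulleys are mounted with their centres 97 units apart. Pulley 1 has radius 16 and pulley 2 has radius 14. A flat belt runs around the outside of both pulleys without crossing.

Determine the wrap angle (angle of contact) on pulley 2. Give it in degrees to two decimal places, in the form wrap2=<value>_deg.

wrap2=177.64_deg

open belt: β = asin((r2−r1)/C) = asin(-2/97) = -1.1814°
wrap1 = π − 2β = 182.3629°
wrap2 = π + 2β = 177.6371°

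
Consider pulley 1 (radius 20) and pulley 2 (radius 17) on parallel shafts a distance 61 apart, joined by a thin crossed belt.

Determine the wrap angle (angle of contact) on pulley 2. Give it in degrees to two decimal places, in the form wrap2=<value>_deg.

wrap2=254.68_deg

crossed belt: β = asin((r1+r2)/C) = asin(37/61) = 37.3410°
wrap1 = wrap2 = π + 2β = 254.6820°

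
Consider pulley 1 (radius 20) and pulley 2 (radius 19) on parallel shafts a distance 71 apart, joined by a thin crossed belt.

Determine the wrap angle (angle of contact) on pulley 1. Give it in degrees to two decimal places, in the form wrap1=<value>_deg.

crossed belt: β = asin((r1+r2)/C) = asin(39/71) = 33.3187°
wrap1 = wrap2 = π + 2β = 246.6374°

wrap1=246.64_deg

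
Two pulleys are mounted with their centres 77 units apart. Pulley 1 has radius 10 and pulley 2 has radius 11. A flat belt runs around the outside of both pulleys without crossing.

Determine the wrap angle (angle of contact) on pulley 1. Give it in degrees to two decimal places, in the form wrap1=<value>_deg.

open belt: β = asin((r2−r1)/C) = asin(1/77) = 0.7441°
wrap1 = π − 2β = 178.5118°
wrap2 = π + 2β = 181.4882°

wrap1=178.51_deg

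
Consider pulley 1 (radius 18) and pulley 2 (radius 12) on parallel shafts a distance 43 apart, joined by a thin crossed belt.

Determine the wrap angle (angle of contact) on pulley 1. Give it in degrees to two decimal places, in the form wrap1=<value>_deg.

wrap1=268.48_deg

crossed belt: β = asin((r1+r2)/C) = asin(30/43) = 44.2407°
wrap1 = wrap2 = π + 2β = 268.4814°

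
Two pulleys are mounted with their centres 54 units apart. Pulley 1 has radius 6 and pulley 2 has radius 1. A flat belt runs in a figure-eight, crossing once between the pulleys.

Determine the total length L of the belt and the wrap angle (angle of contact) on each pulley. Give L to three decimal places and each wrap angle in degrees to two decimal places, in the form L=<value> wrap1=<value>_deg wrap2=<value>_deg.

L=130.900 wrap1=194.90_deg wrap2=194.90_deg

crossed belt: β = asin((r1+r2)/C) = asin(7/54) = 7.4482°
wrap1 = wrap2 = π + 2β = 194.8964°
tangent length = C·cosβ = 53.5444
L = (r1+r2)·wrap + 2·C·cosβ = 7·3.4016 + 2·53.5444 = 130.8998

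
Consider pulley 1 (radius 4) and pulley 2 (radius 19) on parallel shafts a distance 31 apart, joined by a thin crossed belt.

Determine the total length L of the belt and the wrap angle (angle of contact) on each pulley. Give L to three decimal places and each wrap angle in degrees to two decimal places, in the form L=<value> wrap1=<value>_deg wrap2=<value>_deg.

L=152.280 wrap1=275.79_deg wrap2=275.79_deg

crossed belt: β = asin((r1+r2)/C) = asin(23/31) = 47.8966°
wrap1 = wrap2 = π + 2β = 275.7931°
tangent length = C·cosβ = 20.7846
L = (r1+r2)·wrap + 2·C·cosβ = 23·4.8135 + 2·20.7846 = 152.2797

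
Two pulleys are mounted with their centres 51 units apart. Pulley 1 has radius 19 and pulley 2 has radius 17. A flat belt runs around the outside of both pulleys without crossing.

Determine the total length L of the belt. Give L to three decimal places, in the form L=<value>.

open belt: β = asin((r2−r1)/C) = asin(-2/51) = -2.2475°
wrap1 = π − 2β = 184.4949°
wrap2 = π + 2β = 175.5051°
tangent length = C·cosβ = 50.9608
L = r1·wrap1 + r2·wrap2 + 2·C·cosβ = 19·3.2200 + 17·3.0631 + 2·50.9608 = 215.1758

L=215.176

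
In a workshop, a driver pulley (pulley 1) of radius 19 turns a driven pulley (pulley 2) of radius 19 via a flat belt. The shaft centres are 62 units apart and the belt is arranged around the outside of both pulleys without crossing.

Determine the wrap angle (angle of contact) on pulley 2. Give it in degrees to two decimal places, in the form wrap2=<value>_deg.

wrap2=180.00_deg

open belt: β = asin((r2−r1)/C) = asin(0/62) = 0.0000°
wrap1 = π − 2β = 180.0000°
wrap2 = π + 2β = 180.0000°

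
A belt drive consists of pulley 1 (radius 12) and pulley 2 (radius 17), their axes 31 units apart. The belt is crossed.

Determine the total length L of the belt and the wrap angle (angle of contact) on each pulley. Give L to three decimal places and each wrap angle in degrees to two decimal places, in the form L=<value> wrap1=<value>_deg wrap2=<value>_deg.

crossed belt: β = asin((r1+r2)/C) = asin(29/31) = 69.3065°
wrap1 = wrap2 = π + 2β = 318.6129°
tangent length = C·cosβ = 10.9545
L = (r1+r2)·wrap + 2·C·cosβ = 29·5.5608 + 2·10.9545 = 183.1734

L=183.173 wrap1=318.61_deg wrap2=318.61_deg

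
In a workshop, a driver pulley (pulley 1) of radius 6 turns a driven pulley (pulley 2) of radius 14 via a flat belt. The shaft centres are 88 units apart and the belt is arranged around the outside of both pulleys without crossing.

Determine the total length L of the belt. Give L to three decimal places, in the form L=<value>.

open belt: β = asin((r2−r1)/C) = asin(8/88) = 5.2159°
wrap1 = π − 2β = 169.5682°
wrap2 = π + 2β = 190.4318°
tangent length = C·cosβ = 87.6356
L = r1·wrap1 + r2·wrap2 + 2·C·cosβ = 6·2.9595 + 14·3.3237 + 2·87.6356 = 239.5596

L=239.560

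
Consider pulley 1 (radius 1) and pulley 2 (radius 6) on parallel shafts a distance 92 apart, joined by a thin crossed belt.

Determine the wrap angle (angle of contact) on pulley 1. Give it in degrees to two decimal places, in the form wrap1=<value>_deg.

crossed belt: β = asin((r1+r2)/C) = asin(7/92) = 4.3637°
wrap1 = wrap2 = π + 2β = 188.7274°

wrap1=188.73_deg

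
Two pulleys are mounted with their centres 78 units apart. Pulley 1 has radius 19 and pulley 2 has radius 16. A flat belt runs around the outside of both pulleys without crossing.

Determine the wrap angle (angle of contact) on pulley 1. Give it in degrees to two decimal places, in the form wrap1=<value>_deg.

open belt: β = asin((r2−r1)/C) = asin(-3/78) = -2.2042°
wrap1 = π − 2β = 184.4085°
wrap2 = π + 2β = 175.5915°

wrap1=184.41_deg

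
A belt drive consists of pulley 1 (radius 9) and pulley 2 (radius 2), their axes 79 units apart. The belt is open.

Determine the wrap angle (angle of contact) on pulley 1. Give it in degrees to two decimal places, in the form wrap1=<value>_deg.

wrap1=190.17_deg

open belt: β = asin((r2−r1)/C) = asin(-7/79) = -5.0835°
wrap1 = π − 2β = 190.1670°
wrap2 = π + 2β = 169.8330°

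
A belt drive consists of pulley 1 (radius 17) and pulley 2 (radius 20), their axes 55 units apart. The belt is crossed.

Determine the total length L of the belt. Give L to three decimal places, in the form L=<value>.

L=252.231

crossed belt: β = asin((r1+r2)/C) = asin(37/55) = 42.2779°
wrap1 = wrap2 = π + 2β = 264.5558°
tangent length = C·cosβ = 40.6940
L = (r1+r2)·wrap + 2·C·cosβ = 37·4.6174 + 2·40.6940 = 252.2307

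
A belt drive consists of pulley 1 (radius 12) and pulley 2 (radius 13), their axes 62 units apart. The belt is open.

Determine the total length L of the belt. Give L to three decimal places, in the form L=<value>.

open belt: β = asin((r2−r1)/C) = asin(1/62) = 0.9242°
wrap1 = π − 2β = 178.1517°
wrap2 = π + 2β = 181.8483°
tangent length = C·cosβ = 61.9919
L = r1·wrap1 + r2·wrap2 + 2·C·cosβ = 12·3.1093 + 13·3.1739 + 2·61.9919 = 202.5559

L=202.556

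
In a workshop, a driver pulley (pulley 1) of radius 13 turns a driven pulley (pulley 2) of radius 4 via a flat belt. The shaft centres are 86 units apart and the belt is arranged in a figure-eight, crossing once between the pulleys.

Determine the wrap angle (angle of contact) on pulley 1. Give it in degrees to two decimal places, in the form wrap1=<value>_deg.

wrap1=202.80_deg

crossed belt: β = asin((r1+r2)/C) = asin(17/86) = 11.4010°
wrap1 = wrap2 = π + 2β = 202.8020°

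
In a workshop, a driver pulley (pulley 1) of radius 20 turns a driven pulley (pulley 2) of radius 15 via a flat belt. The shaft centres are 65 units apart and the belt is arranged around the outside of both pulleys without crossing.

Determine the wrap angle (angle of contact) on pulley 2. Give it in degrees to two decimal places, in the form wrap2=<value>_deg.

open belt: β = asin((r2−r1)/C) = asin(-5/65) = -4.4117°
wrap1 = π − 2β = 188.8235°
wrap2 = π + 2β = 171.1765°

wrap2=171.18_deg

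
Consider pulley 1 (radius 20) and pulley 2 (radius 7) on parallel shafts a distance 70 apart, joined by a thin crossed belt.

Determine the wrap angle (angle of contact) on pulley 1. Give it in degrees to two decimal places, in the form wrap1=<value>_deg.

crossed belt: β = asin((r1+r2)/C) = asin(27/70) = 22.6881°
wrap1 = wrap2 = π + 2β = 225.3762°

wrap1=225.38_deg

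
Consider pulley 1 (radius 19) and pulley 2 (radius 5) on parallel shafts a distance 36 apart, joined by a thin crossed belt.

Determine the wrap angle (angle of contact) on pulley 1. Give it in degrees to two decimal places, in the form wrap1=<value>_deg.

crossed belt: β = asin((r1+r2)/C) = asin(24/36) = 41.8103°
wrap1 = wrap2 = π + 2β = 263.6206°

wrap1=263.62_deg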